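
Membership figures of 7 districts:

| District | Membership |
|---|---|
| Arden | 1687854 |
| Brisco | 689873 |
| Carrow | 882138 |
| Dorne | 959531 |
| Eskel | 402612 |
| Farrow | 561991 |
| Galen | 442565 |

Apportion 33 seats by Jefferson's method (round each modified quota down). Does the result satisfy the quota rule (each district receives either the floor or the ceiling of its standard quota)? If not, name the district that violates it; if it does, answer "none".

Standard quotas: Arden 9.899, Brisco 4.046, Carrow 5.174, Dorne 5.628, Eskel 2.361, Farrow 3.296, Galen 2.596.
Jefferson allocation: Arden 11, Brisco 4, Carrow 5, Dorne 6, Eskel 2, Farrow 3, Galen 2.
Arden has quota 9.899 (lower 9, upper 10) but receives 11 — outside the quota interval.

Arden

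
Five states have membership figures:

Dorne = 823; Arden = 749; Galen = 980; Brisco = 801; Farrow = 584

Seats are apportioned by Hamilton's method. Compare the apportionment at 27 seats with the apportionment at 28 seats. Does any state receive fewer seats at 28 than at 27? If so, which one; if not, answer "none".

At 27 seats: Dorne 6, Arden 5, Galen 7, Brisco 5, Farrow 4.
At 28 seats: Dorne 6, Arden 5, Galen 7, Brisco 6, Farrow 4.
No state's allocation decreased.

none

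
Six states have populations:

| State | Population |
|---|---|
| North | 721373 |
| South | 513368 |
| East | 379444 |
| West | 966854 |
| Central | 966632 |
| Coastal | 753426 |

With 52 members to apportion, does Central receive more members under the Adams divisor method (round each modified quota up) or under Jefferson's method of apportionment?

Jefferson

Adams: North 9, South 6, East 5, West 12, Central 11, Coastal 9.
Jefferson: North 9, South 6, East 4, West 12, Central 12, Coastal 9.
Central gets 11 under Adams and 12 under Jefferson.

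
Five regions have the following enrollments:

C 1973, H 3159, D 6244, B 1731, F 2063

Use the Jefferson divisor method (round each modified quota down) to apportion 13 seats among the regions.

Standard divisor 15170/13 ≈ 1166.923; standard quotas: C 1.691, H 2.707, D 5.351, B 1.483, F 1.768.
Rounding down gives 1, 2, 5, 1, 1 = 10 seats, so the divisor must be adjusted.
With modified divisor 1000: modified quotas C 1.973, H 3.159, D 6.244, B 1.731, F 2.063.
Rounding down: C 1, H 3, D 6, B 1, F 2 (total 13).

C 1, H 3, D 6, B 1, F 2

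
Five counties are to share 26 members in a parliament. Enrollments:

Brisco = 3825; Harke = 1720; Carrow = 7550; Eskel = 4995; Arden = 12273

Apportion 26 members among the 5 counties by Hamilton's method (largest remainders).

Brisco 3, Harke 2, Carrow 6, Eskel 4, Arden 11

The standard divisor is 30363/26 ≈ 1167.808.
Standard quotas: Brisco 3.2754, Harke 1.4728, Carrow 6.4651, Eskel 4.2772, Arden 10.5094.
Lower quotas: Brisco 3, Harke 1, Carrow 6, Eskel 4, Arden 10 (sum 24, leaving 2 seats).
Remainders in descending order: Arden 0.5094, Harke 0.4728, Carrow 0.4651, Eskel 0.2772, Brisco 0.2754.
Largest remainders: Arden, Harke receive the extra seats.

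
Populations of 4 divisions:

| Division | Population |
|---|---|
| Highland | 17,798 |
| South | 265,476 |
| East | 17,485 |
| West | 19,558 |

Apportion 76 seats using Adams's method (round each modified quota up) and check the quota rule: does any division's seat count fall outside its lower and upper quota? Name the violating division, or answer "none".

Standard quotas: Highland 4.223, South 62.988, East 4.149, West 4.640.
Adams allocation: Highland 5, South 61, East 5, West 5.
South has quota 62.988 (lower 62, upper 63) but receives 61 — outside the quota interval.

South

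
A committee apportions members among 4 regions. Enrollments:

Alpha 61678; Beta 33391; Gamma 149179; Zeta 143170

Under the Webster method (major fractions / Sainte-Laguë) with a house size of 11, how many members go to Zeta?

4

Standard divisor 387418/11 ≈ 35219.818; standard quotas: Alpha 1.751, Beta 0.948, Gamma 4.236, Zeta 4.065.
Rounding to the nearest integer gives Alpha 2, Beta 1, Gamma 4, Zeta 4 — total 11, matching the house size, so no adjustment is needed.
Zeta receives 4.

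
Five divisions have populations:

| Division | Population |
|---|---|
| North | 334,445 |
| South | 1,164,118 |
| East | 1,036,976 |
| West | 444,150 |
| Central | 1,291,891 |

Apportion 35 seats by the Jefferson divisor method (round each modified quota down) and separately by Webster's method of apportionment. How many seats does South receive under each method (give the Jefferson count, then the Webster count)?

Jefferson: North 2, South 10, East 9, West 3, Central 11.
Webster: North 3, South 9, East 8, West 4, Central 11.
South gets 10 under Jefferson and 9 under Webster.

10 and 9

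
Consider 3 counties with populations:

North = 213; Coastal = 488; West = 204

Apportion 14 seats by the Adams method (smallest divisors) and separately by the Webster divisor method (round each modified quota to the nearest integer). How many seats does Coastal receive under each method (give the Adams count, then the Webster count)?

Adams: North 4, Coastal 7, West 3.
Webster: North 3, Coastal 8, West 3.
Coastal gets 7 under Adams and 8 under Webster.

7 and 8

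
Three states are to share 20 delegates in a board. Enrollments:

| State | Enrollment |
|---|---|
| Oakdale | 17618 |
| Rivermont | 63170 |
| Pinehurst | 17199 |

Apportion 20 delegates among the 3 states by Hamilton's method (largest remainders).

Oakdale=4; Rivermont=13; Pinehurst=3

The standard divisor is 97987/20 ≈ 4899.35.
Standard quotas: Oakdale 3.5960, Rivermont 12.8935, Pinehurst 3.5105.
Lower quotas: Oakdale 3, Rivermont 12, Pinehurst 3 (sum 18, leaving 2 seats).
Remainders in descending order: Rivermont 0.8935, Oakdale 0.5960, Pinehurst 0.5105.
Largest remainders: Rivermont, Oakdale receive the extra seats.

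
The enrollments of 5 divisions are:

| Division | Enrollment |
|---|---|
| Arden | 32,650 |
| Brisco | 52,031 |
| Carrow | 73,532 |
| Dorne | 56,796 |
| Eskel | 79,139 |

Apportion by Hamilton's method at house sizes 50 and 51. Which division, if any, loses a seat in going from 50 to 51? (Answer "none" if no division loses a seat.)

At 50 seats: Arden 6, Brisco 9, Carrow 12, Dorne 10, Eskel 13.
At 51 seats: Arden 5, Brisco 9, Carrow 13, Dorne 10, Eskel 14.
Arden drops from 6 to 5.

Arden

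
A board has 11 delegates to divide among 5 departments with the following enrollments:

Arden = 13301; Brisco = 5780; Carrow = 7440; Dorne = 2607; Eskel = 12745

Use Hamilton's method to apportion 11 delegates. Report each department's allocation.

Total 41873; standard divisor 41873/11 ≈ 3806.636.
Standard quotas: Arden 3.4942, Brisco 1.5184, Carrow 1.9545, Dorne 0.6849, Eskel 3.3481.
Lower quotas: Arden 3, Brisco 1, Carrow 1, Dorne 0, Eskel 3 (sum 8, leaving 3 seats).
Remainders in descending order: Carrow 0.9545, Dorne 0.6849, Brisco 0.5184, Arden 0.4942, Eskel 0.3481.
The surplus seats go to Carrow, Dorne, Brisco.

Arden=3, Brisco=2, Carrow=2, Dorne=1, Eskel=3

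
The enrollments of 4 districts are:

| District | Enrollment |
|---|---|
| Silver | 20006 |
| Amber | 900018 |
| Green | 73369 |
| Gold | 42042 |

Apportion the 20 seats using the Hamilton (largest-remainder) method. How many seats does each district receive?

The standard divisor is 1035435/20 ≈ 51771.75.
Standard quotas: Silver 0.3864, Amber 17.3843, Green 1.4172, Gold 0.8121.
Lower quotas: Silver 0, Amber 17, Green 1, Gold 0 (sum 18, leaving 2 seats).
Remainders in descending order: Gold 0.8121, Green 0.4172, Silver 0.3864, Amber 0.3843.
Largest remainders: Gold, Green receive the extra seats.

Silver=0; Amber=17; Green=2; Gold=1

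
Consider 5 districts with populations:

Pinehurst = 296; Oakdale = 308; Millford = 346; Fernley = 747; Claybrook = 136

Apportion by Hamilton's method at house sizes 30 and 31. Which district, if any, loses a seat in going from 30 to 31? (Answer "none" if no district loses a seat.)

none

At 30 seats: Pinehurst 5, Oakdale 5, Millford 6, Fernley 12, Claybrook 2.
At 31 seats: Pinehurst 5, Oakdale 5, Millford 6, Fernley 13, Claybrook 2.
No district's allocation decreased.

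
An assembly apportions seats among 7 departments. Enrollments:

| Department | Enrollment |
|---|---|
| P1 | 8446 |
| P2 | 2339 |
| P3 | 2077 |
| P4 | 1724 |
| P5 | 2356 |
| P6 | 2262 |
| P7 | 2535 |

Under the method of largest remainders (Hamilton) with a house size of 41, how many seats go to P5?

Standard divisor: 21739 ÷ 41 ≈ 530.22.
Standard quotas: P1 15.9293, P2 4.4114, P3 3.9172, P4 3.2515, P5 4.4434, P6 4.2662, P7 4.7810.
Lower quotas: P1 15, P2 4, P3 3, P4 3, P5 4, P6 4, P7 4 (sum 37, leaving 4 seats).
Remainders in descending order: P1 0.9293, P3 0.9172, P7 0.7810, P5 0.4434, P2 0.4114, P6 0.2662, P4 0.2515.
The surplus seats go to P1, P3, P7, P5.
P5 receives 5.

5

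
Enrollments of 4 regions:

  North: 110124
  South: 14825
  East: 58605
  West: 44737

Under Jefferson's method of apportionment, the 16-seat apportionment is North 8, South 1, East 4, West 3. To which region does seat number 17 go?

Priority for the next seat is population ÷ (current seats + 1).
Priorities: North 12236.000, South 7412.500, East 11721.000, West 11184.250.
Highest priority: North.

North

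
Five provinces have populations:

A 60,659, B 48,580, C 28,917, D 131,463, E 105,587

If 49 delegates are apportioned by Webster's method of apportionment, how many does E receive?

14

Standard divisor 375206/49 ≈ 7657.265; standard quotas: A 7.922, B 6.344, C 3.776, D 17.168, E 13.789.
Rounding to the nearest integer gives A 8, B 6, C 4, D 17, E 14 — total 49, matching the house size, so no adjustment is needed.
E receives 14.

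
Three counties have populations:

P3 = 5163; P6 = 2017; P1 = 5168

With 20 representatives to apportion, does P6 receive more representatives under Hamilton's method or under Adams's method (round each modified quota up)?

Adams

Hamilton: P3 8, P6 3, P1 9.
Adams: P3 8, P6 4, P1 8.
P6 gets 3 under Hamilton and 4 under Adams.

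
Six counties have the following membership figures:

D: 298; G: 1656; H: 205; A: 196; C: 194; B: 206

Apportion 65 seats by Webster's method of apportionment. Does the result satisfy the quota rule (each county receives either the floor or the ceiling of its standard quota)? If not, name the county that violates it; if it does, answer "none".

Standard quotas: D 7.031, G 39.071, H 4.837, A 4.624, C 4.577, B 4.860.
Webster allocation: D 7, G 38, H 5, A 5, C 5, B 5.
G has quota 39.071 (lower 39, upper 40) but receives 38 — outside the quota interval.

G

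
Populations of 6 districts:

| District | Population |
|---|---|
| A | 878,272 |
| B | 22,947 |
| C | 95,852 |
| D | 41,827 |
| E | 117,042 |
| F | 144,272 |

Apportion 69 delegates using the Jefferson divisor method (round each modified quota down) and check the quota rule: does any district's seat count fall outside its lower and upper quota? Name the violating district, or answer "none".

Standard quotas: A 46.608, B 1.218, C 5.087, D 2.220, E 6.211, F 7.656.
Jefferson allocation: A 48, B 1, C 5, D 2, E 6, F 7.
A has quota 46.608 (lower 46, upper 47) but receives 48 — outside the quota interval.

A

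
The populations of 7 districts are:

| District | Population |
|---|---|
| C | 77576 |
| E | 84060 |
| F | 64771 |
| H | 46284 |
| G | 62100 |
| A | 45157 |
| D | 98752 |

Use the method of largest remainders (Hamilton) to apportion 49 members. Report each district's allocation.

C: 8; E: 8; F: 7; H: 5; G: 6; A: 5; D: 10

The standard divisor is 478700/49 ≈ 9769.388.
Standard quotas: C 7.9407, E 8.6044, F 6.6300, H 4.7377, G 6.3566, A 4.6223, D 10.1083.
Lower quotas: C 7, E 8, F 6, H 4, G 6, A 4, D 10 (sum 45, leaving 4 seats).
Remainders in descending order: C 0.9407, H 0.7377, F 0.6300, A 0.6223, E 0.6044, G 0.3566, D 0.1083.
Largest remainders: C, H, F, A receive the extra seats.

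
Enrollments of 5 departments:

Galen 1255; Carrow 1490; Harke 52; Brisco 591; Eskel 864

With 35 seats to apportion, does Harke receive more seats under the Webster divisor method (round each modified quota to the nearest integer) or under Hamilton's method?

Hamilton

Webster: Galen 11, Carrow 12, Harke 0, Brisco 5, Eskel 7.
Hamilton: Galen 10, Carrow 12, Harke 1, Brisco 5, Eskel 7.
Harke gets 0 under Webster and 1 under Hamilton.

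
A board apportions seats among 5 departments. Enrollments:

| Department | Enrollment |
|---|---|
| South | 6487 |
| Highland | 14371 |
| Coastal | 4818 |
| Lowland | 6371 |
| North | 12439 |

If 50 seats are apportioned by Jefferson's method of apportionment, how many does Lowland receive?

7

Standard divisor 44486/50 ≈ 889.72; standard quotas: South 7.291, Highland 16.152, Coastal 5.415, Lowland 7.161, North 13.981.
Rounding down gives 7, 16, 5, 7, 13 = 48 seats, so the divisor must be adjusted.
With modified divisor 840: modified quotas South 7.723, Highland 17.108, Coastal 5.736, Lowland 7.585, North 14.808.
Rounding down: South 7, Highland 17, Coastal 5, Lowland 7, North 14 (total 50).
Lowland receives 7.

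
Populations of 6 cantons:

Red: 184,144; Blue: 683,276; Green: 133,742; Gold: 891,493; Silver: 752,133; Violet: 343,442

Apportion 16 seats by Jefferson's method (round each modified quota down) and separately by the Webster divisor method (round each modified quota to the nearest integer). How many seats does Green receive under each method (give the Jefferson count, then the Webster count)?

0 and 1

Jefferson: Red 1, Blue 4, Green 0, Gold 5, Silver 4, Violet 2.
Webster: Red 1, Blue 3, Green 1, Gold 5, Silver 4, Violet 2.
Green gets 0 under Jefferson and 1 under Webster.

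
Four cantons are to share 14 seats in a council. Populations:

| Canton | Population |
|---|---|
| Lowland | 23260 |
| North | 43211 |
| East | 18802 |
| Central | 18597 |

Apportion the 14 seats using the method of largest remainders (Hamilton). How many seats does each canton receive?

Lowland 3, North 6, East 3, Central 2

The standard divisor is 103870/14 ≈ 7419.286.
Standard quotas: Lowland 3.1351, North 5.8241, East 2.5342, Central 2.5066.
Lower quotas: Lowland 3, North 5, East 2, Central 2 (sum 12, leaving 2 seats).
Remainders in descending order: North 0.8241, East 0.5342, Central 0.5066, Lowland 0.1351.
Largest remainders: North, East receive the extra seats.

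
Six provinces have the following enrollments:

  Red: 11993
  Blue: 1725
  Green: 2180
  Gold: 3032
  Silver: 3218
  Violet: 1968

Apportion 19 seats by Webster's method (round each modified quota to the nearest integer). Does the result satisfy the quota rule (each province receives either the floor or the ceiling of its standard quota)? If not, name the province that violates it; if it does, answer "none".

none

Standard quotas: Red 9.449, Blue 1.359, Green 1.718, Gold 2.389, Silver 2.535, Violet 1.551.
Webster allocation: Red 9, Blue 1, Green 2, Gold 2, Silver 3, Violet 2.
Every allocation lies between the lower and upper quota.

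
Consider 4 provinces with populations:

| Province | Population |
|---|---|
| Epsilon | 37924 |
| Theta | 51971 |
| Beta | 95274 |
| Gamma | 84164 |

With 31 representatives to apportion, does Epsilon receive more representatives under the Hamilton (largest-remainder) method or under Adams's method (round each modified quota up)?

Hamilton: Epsilon 4, Theta 6, Beta 11, Gamma 10.
Adams: Epsilon 5, Theta 6, Beta 11, Gamma 9.
Epsilon gets 4 under Hamilton and 5 under Adams.

Adams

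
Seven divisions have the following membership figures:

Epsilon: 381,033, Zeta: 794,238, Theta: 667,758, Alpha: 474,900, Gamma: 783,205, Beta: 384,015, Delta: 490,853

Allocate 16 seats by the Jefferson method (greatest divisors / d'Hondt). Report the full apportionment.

Epsilon=1; Zeta=4; Theta=3; Alpha=2; Gamma=3; Beta=1; Delta=2

Standard divisor 3976002/16 ≈ 248500.125; standard quotas: Epsilon 1.533, Zeta 3.196, Theta 2.687, Alpha 1.911, Gamma 3.152, Beta 1.545, Delta 1.975.
Rounding down gives 1, 3, 2, 1, 3, 1, 1 = 12 seats, so the divisor must be adjusted.
With modified divisor 197200: modified quotas Epsilon 1.932, Zeta 4.028, Theta 3.386, Alpha 2.408, Gamma 3.972, Beta 1.947, Delta 2.489.
Rounding down: Epsilon 1, Zeta 4, Theta 3, Alpha 2, Gamma 3, Beta 1, Delta 2 (total 16).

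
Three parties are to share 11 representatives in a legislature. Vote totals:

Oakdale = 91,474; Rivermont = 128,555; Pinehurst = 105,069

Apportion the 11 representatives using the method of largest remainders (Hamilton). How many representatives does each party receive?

Total 325098; standard divisor 325098/11 ≈ 29554.364.
Standard quotas: Oakdale 3.0951, Rivermont 4.3498, Pinehurst 3.5551.
Lower quotas: Oakdale 3, Rivermont 4, Pinehurst 3 (sum 10, leaving 1 seat).
Remainders in descending order: Pinehurst 0.5551, Rivermont 0.3498, Oakdale 0.0951.
The surplus seat goes to Pinehurst.

Oakdale=3, Rivermont=4, Pinehurst=4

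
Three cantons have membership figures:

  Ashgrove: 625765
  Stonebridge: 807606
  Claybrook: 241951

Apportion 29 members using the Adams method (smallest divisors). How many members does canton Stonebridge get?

Standard divisor 1675322/29 ≈ 57769.724; standard quotas: Ashgrove 10.832, Stonebridge 13.980, Claybrook 4.188.
Rounding up gives 11, 14, 5 = 30 seats, so the divisor must be adjusted.
With modified divisor 61300: modified quotas Ashgrove 10.208, Stonebridge 13.175, Claybrook 3.947.
Rounding up: Ashgrove 11, Stonebridge 14, Claybrook 4 (total 29).
Stonebridge receives 14.

14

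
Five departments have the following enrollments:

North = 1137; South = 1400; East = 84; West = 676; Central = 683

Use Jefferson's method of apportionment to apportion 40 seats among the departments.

North 12, South 14, East 0, West 7, Central 7

Standard divisor 3980/40 ≈ 99.5; standard quotas: North 11.427, South 14.070, East 0.844, West 6.794, Central 6.864.
Rounding down gives 11, 14, 0, 6, 6 = 37 seats, so the divisor must be adjusted.
With modified divisor 94: modified quotas North 12.096, South 14.894, East 0.894, West 7.191, Central 7.266.
Rounding down: North 12, South 14, East 0, West 7, Central 7 (total 40).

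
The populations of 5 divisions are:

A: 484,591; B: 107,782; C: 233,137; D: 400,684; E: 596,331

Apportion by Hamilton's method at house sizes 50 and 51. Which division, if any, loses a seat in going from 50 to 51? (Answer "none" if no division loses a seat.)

C

At 50 seats: A 13, B 3, C 7, D 11, E 16.
At 51 seats: A 14, B 3, C 6, D 11, E 17.
C drops from 7 to 6.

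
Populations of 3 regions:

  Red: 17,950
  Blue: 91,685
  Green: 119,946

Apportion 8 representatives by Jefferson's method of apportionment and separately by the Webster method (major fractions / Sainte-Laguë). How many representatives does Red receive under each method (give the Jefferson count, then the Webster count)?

0 and 1

Jefferson: Red 0, Blue 3, Green 5.
Webster: Red 1, Blue 3, Green 4.
Red gets 0 under Jefferson and 1 under Webster.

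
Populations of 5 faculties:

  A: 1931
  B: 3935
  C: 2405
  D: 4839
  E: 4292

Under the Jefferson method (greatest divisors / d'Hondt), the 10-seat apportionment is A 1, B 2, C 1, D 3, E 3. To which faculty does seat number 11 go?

Priority for the next seat is population ÷ (current seats + 1).
Priorities: A 965.500, B 1311.667, C 1202.500, D 1209.750, E 1073.000.
Highest priority: B.

B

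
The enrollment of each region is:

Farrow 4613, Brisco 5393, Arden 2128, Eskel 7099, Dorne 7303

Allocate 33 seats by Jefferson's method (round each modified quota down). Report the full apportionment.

Farrow 6, Brisco 7, Arden 2, Eskel 9, Dorne 9

Standard divisor 26536/33 ≈ 804.121; standard quotas: Farrow 5.737, Brisco 6.707, Arden 2.646, Eskel 8.828, Dorne 9.082.
Rounding down gives 5, 6, 2, 8, 9 = 30 seats, so the divisor must be adjusted.
With modified divisor 750: modified quotas Farrow 6.151, Brisco 7.191, Arden 2.837, Eskel 9.465, Dorne 9.737.
Rounding down: Farrow 6, Brisco 7, Arden 2, Eskel 9, Dorne 9 (total 33).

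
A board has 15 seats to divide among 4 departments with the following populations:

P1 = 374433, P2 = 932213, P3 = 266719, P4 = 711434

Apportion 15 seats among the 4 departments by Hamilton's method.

Standard divisor: 2284799 ÷ 15 ≈ 152319.933.
Standard quotas: P1 2.4582, P2 6.1201, P3 1.7510, P4 4.6707.
Lower quotas: P1 2, P2 6, P3 1, P4 4 (sum 13, leaving 2 seats).
Remainders in descending order: P3 0.7510, P4 0.6707, P1 0.4582, P2 0.1201.
The surplus seats go to P3, P4.

P1: 2, P2: 6, P3: 2, P4: 5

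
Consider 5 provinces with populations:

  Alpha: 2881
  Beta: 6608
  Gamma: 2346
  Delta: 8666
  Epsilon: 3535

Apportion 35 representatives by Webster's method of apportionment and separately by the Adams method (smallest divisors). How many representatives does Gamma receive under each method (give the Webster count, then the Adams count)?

3 and 4

Webster: Alpha 4, Beta 10, Gamma 3, Delta 13, Epsilon 5.
Adams: Alpha 4, Beta 10, Gamma 4, Delta 12, Epsilon 5.
Gamma gets 3 under Webster and 4 under Adams.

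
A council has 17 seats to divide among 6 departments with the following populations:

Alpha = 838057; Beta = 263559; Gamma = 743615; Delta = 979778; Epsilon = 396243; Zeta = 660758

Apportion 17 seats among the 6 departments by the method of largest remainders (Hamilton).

The standard divisor is 3882010/17 ≈ 228353.529.
Standard quotas: Alpha 3.6700, Beta 1.1542, Gamma 3.2564, Delta 4.2906, Epsilon 1.7352, Zeta 2.8936.
Lower quotas: Alpha 3, Beta 1, Gamma 3, Delta 4, Epsilon 1, Zeta 2 (sum 14, leaving 3 seats).
Remainders in descending order: Zeta 0.8936, Epsilon 0.7352, Alpha 0.6700, Delta 0.2906, Gamma 0.2564, Beta 0.1542.
The surplus seats go to Zeta, Epsilon, Alpha.

Alpha: 4; Beta: 1; Gamma: 3; Delta: 4; Epsilon: 2; Zeta: 3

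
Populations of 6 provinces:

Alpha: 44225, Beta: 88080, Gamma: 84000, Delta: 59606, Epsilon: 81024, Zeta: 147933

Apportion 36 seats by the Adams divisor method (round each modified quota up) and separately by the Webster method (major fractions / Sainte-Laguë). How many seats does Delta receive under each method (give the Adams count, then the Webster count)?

5 and 4

Adams: Alpha 3, Beta 6, Gamma 6, Delta 5, Epsilon 6, Zeta 10.
Webster: Alpha 3, Beta 6, Gamma 6, Delta 4, Epsilon 6, Zeta 11.
Delta gets 5 under Adams and 4 under Webster.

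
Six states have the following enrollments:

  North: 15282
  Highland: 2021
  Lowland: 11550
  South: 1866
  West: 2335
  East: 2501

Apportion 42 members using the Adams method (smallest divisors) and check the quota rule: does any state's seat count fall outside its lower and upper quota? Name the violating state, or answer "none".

Standard quotas: North 18.052, Highland 2.387, Lowland 13.644, South 2.204, West 2.758, East 2.954.
Adams allocation: North 17, Highland 3, Lowland 13, South 3, West 3, East 3.
North has quota 18.052 (lower 18, upper 19) but receives 17 — outside the quota interval.

North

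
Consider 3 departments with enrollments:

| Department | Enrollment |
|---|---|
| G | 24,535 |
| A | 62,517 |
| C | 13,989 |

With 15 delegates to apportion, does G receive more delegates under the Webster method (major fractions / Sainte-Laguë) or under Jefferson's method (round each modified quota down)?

Webster

Webster: G 4, A 9, C 2.
Jefferson: G 3, A 10, C 2.
G gets 4 under Webster and 3 under Jefferson.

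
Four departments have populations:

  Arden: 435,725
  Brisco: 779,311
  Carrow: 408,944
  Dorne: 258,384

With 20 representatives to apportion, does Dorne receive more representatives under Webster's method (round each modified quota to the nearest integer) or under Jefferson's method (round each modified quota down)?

Webster: Arden 5, Brisco 8, Carrow 4, Dorne 3.
Jefferson: Arden 5, Brisco 9, Carrow 4, Dorne 2.
Dorne gets 3 under Webster and 2 under Jefferson.

Webster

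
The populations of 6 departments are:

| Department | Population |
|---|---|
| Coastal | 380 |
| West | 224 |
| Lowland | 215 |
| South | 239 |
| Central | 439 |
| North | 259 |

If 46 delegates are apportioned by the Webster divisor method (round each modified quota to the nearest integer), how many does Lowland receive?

Standard divisor 1756/46 ≈ 38.174; standard quotas: Coastal 9.954, West 5.868, Lowland 5.632, South 6.261, Central 11.500, North 6.785.
Rounding to the nearest integer gives 10, 6, 6, 6, 12, 7 = 47 seats, so the divisor must be adjusted.
With modified divisor 38.6: modified quotas Coastal 9.845, West 5.803, Lowland 5.570, South 6.192, Central 11.373, North 6.710.
Rounding to the nearest integer: Coastal 10, West 6, Lowland 6, South 6, Central 11, North 7 (total 46).
Lowland receives 6.

6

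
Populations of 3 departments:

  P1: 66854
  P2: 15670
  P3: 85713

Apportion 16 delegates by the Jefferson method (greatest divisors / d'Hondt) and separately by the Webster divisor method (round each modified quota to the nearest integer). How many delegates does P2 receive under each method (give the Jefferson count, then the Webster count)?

Jefferson: P1 7, P2 1, P3 8.
Webster: P1 6, P2 2, P3 8.
P2 gets 1 under Jefferson and 2 under Webster.

1 and 2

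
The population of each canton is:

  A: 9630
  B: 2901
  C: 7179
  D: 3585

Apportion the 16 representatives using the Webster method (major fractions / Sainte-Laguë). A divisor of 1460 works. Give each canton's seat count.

A=7, B=2, C=5, D=2

With modified divisor 1460: modified quotas A 6.596, B 1.987, C 4.917, D 2.455.
Rounding to the nearest integer: A 7, B 2, C 5, D 2 (total 16).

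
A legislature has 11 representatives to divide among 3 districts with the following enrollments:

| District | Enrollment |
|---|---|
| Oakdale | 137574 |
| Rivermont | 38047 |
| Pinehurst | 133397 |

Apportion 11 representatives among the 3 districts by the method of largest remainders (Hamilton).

Oakdale 5; Rivermont 1; Pinehurst 5

The standard divisor is 309018/11 ≈ 28092.545.
Standard quotas: Oakdale 4.8972, Rivermont 1.3543, Pinehurst 4.7485.
Lower quotas: Oakdale 4, Rivermont 1, Pinehurst 4 (sum 9, leaving 2 seats).
Remainders in descending order: Oakdale 0.8972, Pinehurst 0.7485, Rivermont 0.3543.
Largest remainders: Oakdale, Pinehurst receive the extra seats.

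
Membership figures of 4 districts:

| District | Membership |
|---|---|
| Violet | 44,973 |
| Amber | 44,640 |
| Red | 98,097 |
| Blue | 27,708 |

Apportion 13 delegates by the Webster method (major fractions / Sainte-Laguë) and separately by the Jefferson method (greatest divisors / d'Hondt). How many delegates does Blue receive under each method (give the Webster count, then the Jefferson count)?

2 and 1

Webster: Violet 3, Amber 3, Red 5, Blue 2.
Jefferson: Violet 3, Amber 3, Red 6, Blue 1.
Blue gets 2 under Webster and 1 under Jefferson.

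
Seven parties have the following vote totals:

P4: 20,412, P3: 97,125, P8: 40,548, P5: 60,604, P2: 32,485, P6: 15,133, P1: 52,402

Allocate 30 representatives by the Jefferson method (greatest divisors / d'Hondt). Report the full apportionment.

P4 2, P3 9, P8 4, P5 6, P2 3, P6 1, P1 5

Standard divisor 318709/30 ≈ 10623.633; standard quotas: P4 1.921, P3 9.142, P8 3.817, P5 5.705, P2 3.058, P6 1.424, P1 4.933.
Rounding down gives 1, 9, 3, 5, 3, 1, 4 = 26 seats, so the divisor must be adjusted.
With modified divisor 9900: modified quotas P4 2.062, P3 9.811, P8 4.096, P5 6.122, P2 3.281, P6 1.529, P1 5.293.
Rounding down: P4 2, P3 9, P8 4, P5 6, P2 3, P6 1, P1 5 (total 30).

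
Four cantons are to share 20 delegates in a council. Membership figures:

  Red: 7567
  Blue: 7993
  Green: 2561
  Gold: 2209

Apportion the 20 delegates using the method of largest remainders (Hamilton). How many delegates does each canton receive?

Red=7, Blue=8, Green=3, Gold=2

Total 20330; standard divisor 20330/20 ≈ 1016.5.
Standard quotas: Red 7.4442, Blue 7.8633, Green 2.5194, Gold 2.1731.
Lower quotas: Red 7, Blue 7, Green 2, Gold 2 (sum 18, leaving 2 seats).
Remainders in descending order: Blue 0.8633, Green 0.5194, Red 0.4442, Gold 0.1731.
Largest remainders: Blue, Green receive the extra seats.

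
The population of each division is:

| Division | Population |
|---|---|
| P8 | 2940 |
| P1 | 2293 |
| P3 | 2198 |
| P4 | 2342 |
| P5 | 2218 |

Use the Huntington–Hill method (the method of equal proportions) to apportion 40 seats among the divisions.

P8: 10, P1: 8, P3: 7, P4: 8, P5: 7

With divisor 301: modified quotas P8 9.767, P1 7.618, P3 7.302, P4 7.781, P5 7.369.
Geometric-mean thresholds: P8 √(9·10)=9.487, P1 √(7·8)=7.483, P3 √(7·8)=7.483, P4 √(7·8)=7.483, P5 √(7·8)=7.483.
Each quota rounded against its threshold gives P8 10, P1 8, P3 7, P4 8, P5 7 (total 40).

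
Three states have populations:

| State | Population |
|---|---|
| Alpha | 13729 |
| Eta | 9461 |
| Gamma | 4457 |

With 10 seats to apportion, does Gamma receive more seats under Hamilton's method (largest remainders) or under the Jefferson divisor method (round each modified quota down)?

Hamilton: Alpha 5, Eta 3, Gamma 2.
Jefferson: Alpha 5, Eta 4, Gamma 1.
Gamma gets 2 under Hamilton and 1 under Jefferson.

Hamilton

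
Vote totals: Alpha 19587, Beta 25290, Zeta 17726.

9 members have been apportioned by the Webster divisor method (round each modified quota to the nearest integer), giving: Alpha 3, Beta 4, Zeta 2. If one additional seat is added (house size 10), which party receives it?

Zeta

Priority for the next seat is population ÷ (current seats + 0.5).
Priorities: Alpha 5596.286, Beta 5620.000, Zeta 7090.400.
Highest priority: Zeta.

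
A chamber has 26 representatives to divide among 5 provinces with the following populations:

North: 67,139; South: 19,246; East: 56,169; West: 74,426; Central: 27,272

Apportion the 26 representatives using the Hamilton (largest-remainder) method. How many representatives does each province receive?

Standard divisor: 244252 ÷ 26 ≈ 9394.308.
Standard quotas: North 7.1468, South 2.0487, East 5.9790, West 7.9225, Central 2.9030.
Lower quotas: North 7, South 2, East 5, West 7, Central 2 (sum 23, leaving 3 seats).
Remainders in descending order: East 0.9790, West 0.9225, Central 0.9030, North 0.1468, South 0.0487.
Largest remainders: East, West, Central receive the extra seats.

North 7, South 2, East 6, West 8, Central 3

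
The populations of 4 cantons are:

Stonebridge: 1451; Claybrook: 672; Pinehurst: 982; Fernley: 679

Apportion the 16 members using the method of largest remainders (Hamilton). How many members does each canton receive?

Total 3784; standard divisor 3784/16 ≈ 236.5.
Standard quotas: Stonebridge 6.135, Claybrook 2.841, Pinehurst 4.152, Fernley 2.871.
Lower quotas: Stonebridge 6, Claybrook 2, Pinehurst 4, Fernley 2 (sum 14, leaving 2 seats).
Remainders in descending order: Fernley 0.871, Claybrook 0.841, Pinehurst 0.152, Stonebridge 0.135.
Largest remainders: Fernley, Claybrook receive the extra seats.

Stonebridge 6, Claybrook 3, Pinehurst 4, Fernley 3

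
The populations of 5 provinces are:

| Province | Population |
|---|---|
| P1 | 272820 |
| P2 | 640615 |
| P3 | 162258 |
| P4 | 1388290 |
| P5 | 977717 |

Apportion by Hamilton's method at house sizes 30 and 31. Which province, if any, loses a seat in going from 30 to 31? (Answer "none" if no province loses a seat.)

none

At 30 seats: P1 2, P2 6, P3 1, P4 12, P5 9.
At 31 seats: P1 2, P2 6, P3 1, P4 13, P5 9.
No province's allocation decreased.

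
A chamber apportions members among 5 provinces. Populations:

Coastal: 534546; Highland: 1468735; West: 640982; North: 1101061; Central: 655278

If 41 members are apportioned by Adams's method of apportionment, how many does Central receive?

Standard divisor 4400602/41 ≈ 107331.756; standard quotas: Coastal 4.980, Highland 13.684, West 5.972, North 10.258, Central 6.105.
Rounding up gives 5, 14, 6, 11, 7 = 43 seats, so the divisor must be adjusted.
With modified divisor 111500: modified quotas Coastal 4.794, Highland 13.173, West 5.749, North 9.875, Central 5.877.
Rounding up: Coastal 5, Highland 14, West 6, North 10, Central 6 (total 41).
Central receives 6.

6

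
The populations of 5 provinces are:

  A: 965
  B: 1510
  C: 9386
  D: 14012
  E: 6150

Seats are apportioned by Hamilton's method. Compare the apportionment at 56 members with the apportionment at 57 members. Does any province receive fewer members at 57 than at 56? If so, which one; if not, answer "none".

At 56 seats: A 2, B 3, C 16, D 24, E 11.
At 57 seats: A 2, B 2, C 17, D 25, E 11.
B drops from 3 to 2.

B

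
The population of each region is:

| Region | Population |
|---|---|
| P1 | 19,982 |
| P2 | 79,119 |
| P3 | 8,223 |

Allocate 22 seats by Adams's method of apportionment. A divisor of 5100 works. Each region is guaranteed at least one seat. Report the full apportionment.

P1: 4, P2: 16, P3: 2

With modified divisor 5100: modified quotas P1 3.918, P2 15.514, P3 1.612.
Rounding up: P1 4, P2 16, P3 2 (total 22).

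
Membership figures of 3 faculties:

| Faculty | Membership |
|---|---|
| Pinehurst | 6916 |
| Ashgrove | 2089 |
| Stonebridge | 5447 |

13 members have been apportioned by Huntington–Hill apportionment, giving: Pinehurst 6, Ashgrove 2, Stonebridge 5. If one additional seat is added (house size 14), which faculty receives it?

Pinehurst

Priority for the next seat is population ÷ (√(s·(s+1))).
Priorities: Pinehurst 1067.162, Ashgrove 852.831, Stonebridge 994.482.
Highest priority: Pinehurst.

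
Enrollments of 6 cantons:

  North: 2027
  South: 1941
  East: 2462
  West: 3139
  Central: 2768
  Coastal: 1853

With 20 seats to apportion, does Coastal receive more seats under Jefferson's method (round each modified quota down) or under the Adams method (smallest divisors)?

Adams

Jefferson: North 3, South 3, East 3, West 5, Central 4, Coastal 2.
Adams: North 3, South 3, East 3, West 4, Central 4, Coastal 3.
Coastal gets 2 under Jefferson and 3 under Adams.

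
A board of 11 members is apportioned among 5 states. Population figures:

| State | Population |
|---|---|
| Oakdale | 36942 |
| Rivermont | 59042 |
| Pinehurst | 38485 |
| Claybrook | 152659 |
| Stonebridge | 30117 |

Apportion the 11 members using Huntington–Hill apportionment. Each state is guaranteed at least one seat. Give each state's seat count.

With divisor 27542: modified quotas Oakdale 1.341, Rivermont 2.144, Pinehurst 1.397, Claybrook 5.543, Stonebridge 1.093.
Geometric-mean thresholds: Oakdale √(1·2)=1.414, Rivermont √(2·3)=2.449, Pinehurst √(1·2)=1.414, Claybrook √(5·6)=5.477, Stonebridge √(1·2)=1.414.
Each quota rounded against its threshold gives Oakdale 1, Rivermont 2, Pinehurst 1, Claybrook 6, Stonebridge 1 (total 11).

Oakdale 1, Rivermont 2, Pinehurst 1, Claybrook 6, Stonebridge 1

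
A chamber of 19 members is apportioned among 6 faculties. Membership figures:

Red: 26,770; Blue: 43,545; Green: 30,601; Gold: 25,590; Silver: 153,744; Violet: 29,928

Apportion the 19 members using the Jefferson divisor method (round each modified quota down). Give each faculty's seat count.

Standard divisor 310178/19 ≈ 16325.158; standard quotas: Red 1.640, Blue 2.667, Green 1.874, Gold 1.568, Silver 9.418, Violet 1.833.
Rounding down gives 1, 2, 1, 1, 9, 1 = 15 seats, so the divisor must be adjusted.
With modified divisor 14200: modified quotas Red 1.885, Blue 3.067, Green 2.155, Gold 1.802, Silver 10.827, Violet 2.108.
Rounding down: Red 1, Blue 3, Green 2, Gold 1, Silver 10, Violet 2 (total 19).

Red: 1, Blue: 3, Green: 2, Gold: 1, Silver: 10, Violet: 2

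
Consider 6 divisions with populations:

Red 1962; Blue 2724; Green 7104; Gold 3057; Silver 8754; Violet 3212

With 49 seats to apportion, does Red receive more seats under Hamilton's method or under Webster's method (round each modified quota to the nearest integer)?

Webster

Hamilton: Red 3, Blue 5, Green 13, Gold 6, Silver 16, Violet 6.
Webster: Red 4, Blue 5, Green 13, Gold 5, Silver 16, Violet 6.
Red gets 3 under Hamilton and 4 under Webster.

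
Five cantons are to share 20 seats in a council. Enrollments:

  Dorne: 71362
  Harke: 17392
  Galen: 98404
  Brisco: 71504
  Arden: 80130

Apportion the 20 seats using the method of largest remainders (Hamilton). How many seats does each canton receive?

Total 338792; standard divisor 338792/20 ≈ 16939.6.
Standard quotas: Dorne 4.2127, Harke 1.0267, Galen 5.8091, Brisco 4.2211, Arden 4.7303.
Lower quotas: Dorne 4, Harke 1, Galen 5, Brisco 4, Arden 4 (sum 18, leaving 2 seats).
Remainders in descending order: Galen 0.8091, Arden 0.7303, Brisco 0.2211, Dorne 0.2127, Harke 0.0267.
Largest remainders: Galen, Arden receive the extra seats.

Dorne 4, Harke 1, Galen 6, Brisco 4, Arden 5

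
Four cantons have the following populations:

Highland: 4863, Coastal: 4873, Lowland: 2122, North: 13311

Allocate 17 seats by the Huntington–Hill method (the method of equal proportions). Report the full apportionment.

Highland=3, Coastal=3, Lowland=2, North=9

With divisor 1454: modified quotas Highland 3.345, Coastal 3.351, Lowland 1.459, North 9.155.
Geometric-mean thresholds: Highland √(3·4)=3.464, Coastal √(3·4)=3.464, Lowland √(1·2)=1.414, North √(9·10)=9.487.
Each quota rounded against its threshold gives Highland 3, Coastal 3, Lowland 2, North 9 (total 17).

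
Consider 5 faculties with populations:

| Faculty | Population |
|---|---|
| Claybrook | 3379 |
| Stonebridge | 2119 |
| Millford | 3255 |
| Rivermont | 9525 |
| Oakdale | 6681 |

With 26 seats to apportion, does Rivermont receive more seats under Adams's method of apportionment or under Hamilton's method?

Hamilton

Adams: Claybrook 4, Stonebridge 2, Millford 4, Rivermont 9, Oakdale 7.
Hamilton: Claybrook 4, Stonebridge 2, Millford 3, Rivermont 10, Oakdale 7.
Rivermont gets 9 under Adams and 10 under Hamilton.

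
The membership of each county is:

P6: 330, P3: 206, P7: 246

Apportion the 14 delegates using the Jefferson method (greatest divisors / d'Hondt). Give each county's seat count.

P6 6; P3 4; P7 4

Standard divisor 782/14 ≈ 55.857; standard quotas: P6 5.908, P3 3.688, P7 4.404.
Rounding down gives 5, 3, 4 = 12 seats, so the divisor must be adjusted.
With modified divisor 50: modified quotas P6 6.600, P3 4.120, P7 4.920.
Rounding down: P6 6, P3 4, P7 4 (total 14).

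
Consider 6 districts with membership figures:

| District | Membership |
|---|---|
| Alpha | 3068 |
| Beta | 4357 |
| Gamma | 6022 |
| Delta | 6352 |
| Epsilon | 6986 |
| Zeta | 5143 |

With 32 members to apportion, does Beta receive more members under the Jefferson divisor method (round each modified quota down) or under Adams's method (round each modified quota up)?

Jefferson: Alpha 3, Beta 4, Gamma 6, Delta 7, Epsilon 7, Zeta 5.
Adams: Alpha 3, Beta 5, Gamma 6, Delta 6, Epsilon 7, Zeta 5.
Beta gets 4 under Jefferson and 5 under Adams.

Adams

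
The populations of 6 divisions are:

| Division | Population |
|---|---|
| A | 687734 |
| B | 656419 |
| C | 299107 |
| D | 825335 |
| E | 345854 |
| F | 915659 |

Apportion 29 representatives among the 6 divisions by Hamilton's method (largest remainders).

A: 5; B: 5; C: 2; D: 7; E: 3; F: 7

The standard divisor is 3730108/29 ≈ 128624.414.
Standard quotas: A 5.3468, B 5.1034, C 2.3254, D 6.4166, E 2.6889, F 7.1189.
Lower quotas: A 5, B 5, C 2, D 6, E 2, F 7 (sum 27, leaving 2 seats).
Remainders in descending order: E 0.6889, D 0.4166, A 0.3468, C 0.3254, F 0.1189, B 0.1034.
The surplus seats go to E, D.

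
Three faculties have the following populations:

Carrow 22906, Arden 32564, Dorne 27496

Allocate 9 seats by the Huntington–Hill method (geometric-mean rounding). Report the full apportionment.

Carrow 2, Arden 4, Dorne 3

With divisor 9376: modified quotas Carrow 2.443, Arden 3.473, Dorne 2.933.
Geometric-mean thresholds: Carrow √(2·3)=2.449, Arden √(3·4)=3.464, Dorne √(2·3)=2.449.
Each quota rounded against its threshold gives Carrow 2, Arden 4, Dorne 3 (total 9).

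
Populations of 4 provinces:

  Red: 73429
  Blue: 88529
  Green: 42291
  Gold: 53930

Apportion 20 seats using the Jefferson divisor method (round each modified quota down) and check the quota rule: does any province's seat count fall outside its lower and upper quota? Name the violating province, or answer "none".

none

Standard quotas: Red 5.688, Blue 6.858, Green 3.276, Gold 4.178.
Jefferson allocation: Red 6, Blue 7, Green 3, Gold 4.
Every allocation lies between the lower and upper quota.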